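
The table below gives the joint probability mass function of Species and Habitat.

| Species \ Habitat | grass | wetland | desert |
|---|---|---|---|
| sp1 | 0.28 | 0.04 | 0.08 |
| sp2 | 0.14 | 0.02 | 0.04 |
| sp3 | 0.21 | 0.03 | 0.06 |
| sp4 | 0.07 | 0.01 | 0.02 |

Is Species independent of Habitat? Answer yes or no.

yes

Every cell satisfies P(Species,Habitat) = P(Species)·P(Habitat). For instance P(Species=sp1) = 0.40, P(Habitat=desert) = 0.20, and 0.40×0.20 = 0.08 matches the joint entry. So Species and Habitat are independent.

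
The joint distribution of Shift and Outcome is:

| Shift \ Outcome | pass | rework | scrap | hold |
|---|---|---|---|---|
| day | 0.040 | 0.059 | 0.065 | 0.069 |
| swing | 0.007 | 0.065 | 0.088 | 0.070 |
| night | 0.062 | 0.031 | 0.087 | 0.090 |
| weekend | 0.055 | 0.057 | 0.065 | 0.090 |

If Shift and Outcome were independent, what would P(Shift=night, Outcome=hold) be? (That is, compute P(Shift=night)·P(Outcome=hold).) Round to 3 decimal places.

0.086

P(Shift=night) = 0.062 + 0.031 + 0.087 + 0.090 = 0.270.
P(Outcome=hold) = 0.069 + 0.070 + 0.090 + 0.090 = 0.319.
Product: 0.270 × 0.319 = 0.086.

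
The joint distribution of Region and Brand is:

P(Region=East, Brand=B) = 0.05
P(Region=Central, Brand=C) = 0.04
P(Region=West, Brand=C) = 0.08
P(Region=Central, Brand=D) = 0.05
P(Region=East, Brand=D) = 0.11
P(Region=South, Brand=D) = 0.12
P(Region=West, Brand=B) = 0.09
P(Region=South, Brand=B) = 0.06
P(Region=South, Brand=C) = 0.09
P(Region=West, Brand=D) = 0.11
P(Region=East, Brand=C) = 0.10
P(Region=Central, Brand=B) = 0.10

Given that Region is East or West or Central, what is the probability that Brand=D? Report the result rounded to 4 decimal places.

0.3699

P(Region=East) = 0.05 + 0.10 + 0.11 = 0.26.
P(Region=West) = 0.09 + 0.08 + 0.11 = 0.28.
P(Region=Central) = 0.10 + 0.04 + 0.05 = 0.19.
P(Region ∈ {East, West, Central}) = 0.26 + 0.28 + 0.19 = 0.73; P(Brand=D, Region ∈ {East, West, Central}) = 0.11 + 0.11 + 0.05 = 0.27.
P(Brand=D | Region ∈ {East, West, Central}) = 0.27/0.73 = 0.3699.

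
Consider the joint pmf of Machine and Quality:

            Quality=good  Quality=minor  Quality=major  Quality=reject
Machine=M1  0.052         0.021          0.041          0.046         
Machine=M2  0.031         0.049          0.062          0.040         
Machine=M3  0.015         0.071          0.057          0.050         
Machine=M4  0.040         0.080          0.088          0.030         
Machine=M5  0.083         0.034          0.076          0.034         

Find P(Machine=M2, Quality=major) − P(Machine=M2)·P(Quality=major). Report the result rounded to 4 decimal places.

P(Machine=M2) = 0.031 + 0.049 + 0.062 + 0.040 = 0.182.
P(Quality=major) = 0.041 + 0.062 + 0.057 + 0.088 + 0.076 = 0.324.
P(Machine=M2, Quality=major) − P(Machine=M2)P(Quality=major) = 0.062 − 0.182×0.324 = 0.0030.

0.0030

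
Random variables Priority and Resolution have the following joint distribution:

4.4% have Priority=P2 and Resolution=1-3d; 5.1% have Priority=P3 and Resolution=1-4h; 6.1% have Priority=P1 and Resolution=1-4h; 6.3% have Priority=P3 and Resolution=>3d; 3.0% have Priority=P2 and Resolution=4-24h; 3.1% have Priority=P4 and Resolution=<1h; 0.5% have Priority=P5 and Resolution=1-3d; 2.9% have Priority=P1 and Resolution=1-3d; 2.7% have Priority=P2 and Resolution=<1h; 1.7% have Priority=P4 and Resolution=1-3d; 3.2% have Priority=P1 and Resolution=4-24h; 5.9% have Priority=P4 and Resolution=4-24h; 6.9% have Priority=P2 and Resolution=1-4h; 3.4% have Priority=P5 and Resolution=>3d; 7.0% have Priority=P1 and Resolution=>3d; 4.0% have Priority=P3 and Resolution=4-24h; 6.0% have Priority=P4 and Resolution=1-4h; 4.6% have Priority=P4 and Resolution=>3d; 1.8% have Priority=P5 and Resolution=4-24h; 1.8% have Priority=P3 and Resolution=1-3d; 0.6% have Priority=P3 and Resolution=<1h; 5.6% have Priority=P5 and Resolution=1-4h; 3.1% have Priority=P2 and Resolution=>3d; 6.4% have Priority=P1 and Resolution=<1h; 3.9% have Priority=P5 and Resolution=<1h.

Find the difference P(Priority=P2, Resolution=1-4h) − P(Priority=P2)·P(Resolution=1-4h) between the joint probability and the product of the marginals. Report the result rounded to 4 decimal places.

P(Priority=P2) = 0.027 + 0.069 + 0.030 + 0.044 + 0.031 = 0.201.
P(Resolution=1-4h) = 0.061 + 0.069 + 0.051 + 0.060 + 0.056 = 0.297.
P(Priority=P2, Resolution=1-4h) − P(Priority=P2)P(Resolution=1-4h) = 0.069 − 0.201×0.297 = 0.0093.

0.0093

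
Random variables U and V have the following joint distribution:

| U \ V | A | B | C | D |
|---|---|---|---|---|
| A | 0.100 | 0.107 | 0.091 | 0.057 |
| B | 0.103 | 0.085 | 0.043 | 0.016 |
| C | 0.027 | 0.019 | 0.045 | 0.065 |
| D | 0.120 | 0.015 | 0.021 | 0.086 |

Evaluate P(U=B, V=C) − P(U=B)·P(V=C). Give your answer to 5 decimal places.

P(U=B) = 0.103 + 0.085 + 0.043 + 0.016 = 0.247.
P(V=C) = 0.091 + 0.043 + 0.045 + 0.021 = 0.200.
P(U=B, V=C) − P(U=B)P(V=C) = 0.043 − 0.247×0.200 = -0.00640.

-0.00640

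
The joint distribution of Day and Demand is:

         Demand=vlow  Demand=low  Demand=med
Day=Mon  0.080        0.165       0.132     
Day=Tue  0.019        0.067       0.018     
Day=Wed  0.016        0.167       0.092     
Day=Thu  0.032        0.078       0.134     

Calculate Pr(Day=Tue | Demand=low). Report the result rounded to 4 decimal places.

P(Demand=low) = 0.165 + 0.067 + 0.167 + 0.078 = 0.477.
P(Day=Tue | Demand=low) = 0.067/0.477 = 0.1405.

0.1405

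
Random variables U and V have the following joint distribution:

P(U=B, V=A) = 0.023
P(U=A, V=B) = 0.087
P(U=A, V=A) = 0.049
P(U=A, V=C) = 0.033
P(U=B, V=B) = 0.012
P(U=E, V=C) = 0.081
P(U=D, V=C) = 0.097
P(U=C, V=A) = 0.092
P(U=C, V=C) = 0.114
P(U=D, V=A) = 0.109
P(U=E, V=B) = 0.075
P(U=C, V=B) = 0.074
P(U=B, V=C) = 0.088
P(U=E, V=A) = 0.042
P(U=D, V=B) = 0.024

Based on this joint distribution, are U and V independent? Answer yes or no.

P(U=A) = 0.169 and P(V=B) = 0.272, so their product is 0.04597, but P(U=A, V=B) = 0.087. Since these differ, U and V are not independent.

no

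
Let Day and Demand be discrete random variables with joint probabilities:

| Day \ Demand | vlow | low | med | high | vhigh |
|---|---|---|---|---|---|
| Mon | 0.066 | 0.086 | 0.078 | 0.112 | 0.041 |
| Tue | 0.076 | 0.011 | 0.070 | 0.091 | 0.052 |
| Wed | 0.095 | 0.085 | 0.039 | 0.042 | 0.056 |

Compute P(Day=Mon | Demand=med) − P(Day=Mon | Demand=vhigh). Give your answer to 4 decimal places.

0.1419

P(Demand=med) = 0.078 + 0.070 + 0.039 = 0.187; P(Day=Mon | Demand=med) = 0.078/0.187 = 0.41711.
P(Demand=vhigh) = 0.041 + 0.052 + 0.056 = 0.149; P(Day=Mon | Demand=vhigh) = 0.041/0.149 = 0.27517.
Difference = 0.1419.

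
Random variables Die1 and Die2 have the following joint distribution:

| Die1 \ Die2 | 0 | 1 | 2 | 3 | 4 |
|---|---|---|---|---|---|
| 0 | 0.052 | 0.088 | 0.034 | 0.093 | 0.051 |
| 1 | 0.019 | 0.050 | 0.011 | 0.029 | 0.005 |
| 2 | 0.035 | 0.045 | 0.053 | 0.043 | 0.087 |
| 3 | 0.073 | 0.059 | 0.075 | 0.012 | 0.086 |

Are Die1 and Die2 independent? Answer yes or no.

no

P(Die1=3) = 0.305 and P(Die2=3) = 0.177, so their product is 0.05399, but P(Die1=3, Die2=3) = 0.012. Since these differ, Die1 and Die2 are not independent.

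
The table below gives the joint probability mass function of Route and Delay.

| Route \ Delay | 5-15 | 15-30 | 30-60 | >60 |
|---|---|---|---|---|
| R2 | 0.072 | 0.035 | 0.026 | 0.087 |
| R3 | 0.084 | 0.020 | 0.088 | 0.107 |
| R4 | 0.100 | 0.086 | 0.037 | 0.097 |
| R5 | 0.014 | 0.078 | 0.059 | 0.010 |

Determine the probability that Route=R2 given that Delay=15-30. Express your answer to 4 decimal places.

0.1598

P(Delay=15-30) = 0.035 + 0.020 + 0.086 + 0.078 = 0.219.
P(Route=R2 | Delay=15-30) = 0.035/0.219 = 0.1598.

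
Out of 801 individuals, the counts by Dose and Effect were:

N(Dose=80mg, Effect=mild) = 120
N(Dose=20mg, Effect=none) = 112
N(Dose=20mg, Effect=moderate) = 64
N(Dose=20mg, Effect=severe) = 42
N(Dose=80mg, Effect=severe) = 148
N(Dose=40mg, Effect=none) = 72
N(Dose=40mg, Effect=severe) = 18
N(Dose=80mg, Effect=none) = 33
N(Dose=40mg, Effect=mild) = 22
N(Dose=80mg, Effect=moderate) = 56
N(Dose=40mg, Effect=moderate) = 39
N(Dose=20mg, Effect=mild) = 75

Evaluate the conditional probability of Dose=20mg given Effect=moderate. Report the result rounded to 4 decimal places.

Total with Effect=moderate: 64 + 39 + 56 = 159.
P(Dose=20mg | Effect=moderate) = 64/159 = 0.4025.

0.4025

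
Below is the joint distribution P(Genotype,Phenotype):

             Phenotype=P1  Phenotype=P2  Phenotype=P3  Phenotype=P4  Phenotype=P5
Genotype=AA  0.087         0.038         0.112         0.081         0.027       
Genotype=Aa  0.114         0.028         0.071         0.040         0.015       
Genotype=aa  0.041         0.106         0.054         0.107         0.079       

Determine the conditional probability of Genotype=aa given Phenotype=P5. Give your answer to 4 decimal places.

P(Phenotype=P5) = 0.027 + 0.015 + 0.079 = 0.121.
P(Genotype=aa | Phenotype=P5) = 0.079/0.121 = 0.6529.

0.6529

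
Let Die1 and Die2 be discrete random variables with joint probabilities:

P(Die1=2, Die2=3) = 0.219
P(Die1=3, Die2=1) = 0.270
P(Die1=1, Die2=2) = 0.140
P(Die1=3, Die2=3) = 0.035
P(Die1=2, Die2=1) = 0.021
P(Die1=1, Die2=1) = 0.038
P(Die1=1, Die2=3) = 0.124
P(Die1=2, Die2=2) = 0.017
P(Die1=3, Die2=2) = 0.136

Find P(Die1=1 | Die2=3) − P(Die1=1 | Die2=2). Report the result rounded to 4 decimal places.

P(Die2=3) = 0.124 + 0.219 + 0.035 = 0.378; P(Die1=1 | Die2=3) = 0.124/0.378 = 0.32804.
P(Die2=2) = 0.140 + 0.017 + 0.136 = 0.293; P(Die1=1 | Die2=2) = 0.140/0.293 = 0.47782.
Difference = -0.1498.

-0.1498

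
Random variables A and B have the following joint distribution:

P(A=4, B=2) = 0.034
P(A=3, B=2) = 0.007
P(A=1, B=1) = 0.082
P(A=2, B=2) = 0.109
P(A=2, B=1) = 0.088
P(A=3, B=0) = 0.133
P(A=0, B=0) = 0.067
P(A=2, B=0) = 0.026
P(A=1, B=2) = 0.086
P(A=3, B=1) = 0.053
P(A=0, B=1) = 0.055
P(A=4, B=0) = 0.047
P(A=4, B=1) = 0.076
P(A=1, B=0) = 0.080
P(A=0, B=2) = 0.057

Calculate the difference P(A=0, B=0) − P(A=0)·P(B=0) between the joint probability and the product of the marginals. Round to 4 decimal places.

0.0038

P(A=0) = 0.067 + 0.055 + 0.057 = 0.179.
P(B=0) = 0.067 + 0.080 + 0.026 + 0.133 + 0.047 = 0.353.
P(A=0, B=0) − P(A=0)P(B=0) = 0.067 − 0.179×0.353 = 0.0038.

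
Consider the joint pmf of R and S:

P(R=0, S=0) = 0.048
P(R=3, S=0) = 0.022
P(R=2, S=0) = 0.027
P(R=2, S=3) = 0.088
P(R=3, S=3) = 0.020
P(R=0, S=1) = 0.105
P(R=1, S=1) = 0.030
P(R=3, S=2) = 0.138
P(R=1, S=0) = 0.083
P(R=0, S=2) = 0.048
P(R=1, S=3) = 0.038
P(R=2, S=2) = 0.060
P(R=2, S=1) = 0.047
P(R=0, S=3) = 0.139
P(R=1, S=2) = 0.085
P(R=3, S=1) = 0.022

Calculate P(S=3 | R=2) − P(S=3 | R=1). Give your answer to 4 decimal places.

0.2354

P(R=2) = 0.027 + 0.047 + 0.060 + 0.088 = 0.222; P(S=3 | R=2) = 0.088/0.222 = 0.39640.
P(R=1) = 0.083 + 0.030 + 0.085 + 0.038 = 0.236; P(S=3 | R=1) = 0.038/0.236 = 0.16102.
Difference = 0.2354.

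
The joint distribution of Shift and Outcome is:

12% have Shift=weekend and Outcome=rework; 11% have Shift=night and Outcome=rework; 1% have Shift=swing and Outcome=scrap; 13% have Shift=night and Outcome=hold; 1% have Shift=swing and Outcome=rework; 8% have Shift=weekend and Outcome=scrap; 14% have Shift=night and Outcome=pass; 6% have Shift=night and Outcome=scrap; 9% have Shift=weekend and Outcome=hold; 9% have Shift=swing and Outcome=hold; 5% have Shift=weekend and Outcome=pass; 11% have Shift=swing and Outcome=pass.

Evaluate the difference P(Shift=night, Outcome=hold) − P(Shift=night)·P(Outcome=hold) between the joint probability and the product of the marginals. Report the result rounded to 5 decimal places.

P(Shift=night) = 0.14 + 0.11 + 0.06 + 0.13 = 0.44.
P(Outcome=hold) = 0.09 + 0.13 + 0.09 = 0.31.
P(Shift=night, Outcome=hold) − P(Shift=night)P(Outcome=hold) = 0.13 − 0.44×0.31 = -0.00640.

-0.00640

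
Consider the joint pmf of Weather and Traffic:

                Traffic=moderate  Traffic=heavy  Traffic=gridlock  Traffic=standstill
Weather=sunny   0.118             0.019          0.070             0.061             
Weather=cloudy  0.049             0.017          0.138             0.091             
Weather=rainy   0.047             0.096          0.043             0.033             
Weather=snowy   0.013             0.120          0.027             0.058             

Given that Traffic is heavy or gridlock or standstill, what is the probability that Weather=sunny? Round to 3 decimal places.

P(Traffic=heavy) = 0.019 + 0.017 + 0.096 + 0.120 = 0.252.
P(Traffic=gridlock) = 0.070 + 0.138 + 0.043 + 0.027 = 0.278.
P(Traffic=standstill) = 0.061 + 0.091 + 0.033 + 0.058 = 0.243.
P(Traffic ∈ {heavy, gridlock, standstill}) = 0.252 + 0.278 + 0.243 = 0.773; P(Weather=sunny, Traffic ∈ {heavy, gridlock, standstill}) = 0.019 + 0.070 + 0.061 = 0.150.
P(Weather=sunny | Traffic ∈ {heavy, gridlock, standstill}) = 0.150/0.773 = 0.194.

0.194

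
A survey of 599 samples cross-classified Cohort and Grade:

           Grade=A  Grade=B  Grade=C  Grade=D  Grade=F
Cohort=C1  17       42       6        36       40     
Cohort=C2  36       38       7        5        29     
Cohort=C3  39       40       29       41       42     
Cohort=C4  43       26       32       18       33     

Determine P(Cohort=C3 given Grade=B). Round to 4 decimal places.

Total with Grade=B: 42 + 38 + 40 + 26 = 146.
P(Cohort=C3 | Grade=B) = 40/146 = 0.2740.

0.2740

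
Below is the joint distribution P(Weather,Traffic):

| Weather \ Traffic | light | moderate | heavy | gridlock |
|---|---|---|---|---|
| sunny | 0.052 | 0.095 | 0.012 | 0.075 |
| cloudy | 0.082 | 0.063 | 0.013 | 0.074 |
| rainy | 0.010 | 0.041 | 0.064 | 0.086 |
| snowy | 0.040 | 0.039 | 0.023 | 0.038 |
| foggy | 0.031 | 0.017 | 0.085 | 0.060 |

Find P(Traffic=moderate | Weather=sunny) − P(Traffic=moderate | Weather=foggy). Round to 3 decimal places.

P(Weather=sunny) = 0.052 + 0.095 + 0.012 + 0.075 = 0.234; P(Traffic=moderate | Weather=sunny) = 0.095/0.234 = 0.4060.
P(Weather=foggy) = 0.031 + 0.017 + 0.085 + 0.060 = 0.193; P(Traffic=moderate | Weather=foggy) = 0.017/0.193 = 0.0881.
Difference = 0.318.

0.318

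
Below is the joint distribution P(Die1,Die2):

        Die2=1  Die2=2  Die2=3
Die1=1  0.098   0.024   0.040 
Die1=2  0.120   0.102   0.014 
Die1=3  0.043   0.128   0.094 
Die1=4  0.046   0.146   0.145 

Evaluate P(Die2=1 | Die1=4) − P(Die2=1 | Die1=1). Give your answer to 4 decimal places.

-0.4684

P(Die1=4) = 0.046 + 0.146 + 0.145 = 0.337; P(Die2=1 | Die1=4) = 0.046/0.337 = 0.13650.
P(Die1=1) = 0.098 + 0.024 + 0.040 = 0.162; P(Die2=1 | Die1=1) = 0.098/0.162 = 0.60494.
Difference = -0.4684.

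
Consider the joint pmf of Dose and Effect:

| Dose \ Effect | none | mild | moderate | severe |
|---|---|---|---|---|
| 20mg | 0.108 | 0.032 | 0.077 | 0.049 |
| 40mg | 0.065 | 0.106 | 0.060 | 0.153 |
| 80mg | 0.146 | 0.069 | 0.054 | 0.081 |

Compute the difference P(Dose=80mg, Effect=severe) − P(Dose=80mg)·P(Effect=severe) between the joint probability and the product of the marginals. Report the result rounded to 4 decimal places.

-0.0181

P(Dose=80mg) = 0.146 + 0.069 + 0.054 + 0.081 = 0.350.
P(Effect=severe) = 0.049 + 0.153 + 0.081 = 0.283.
P(Dose=80mg, Effect=severe) − P(Dose=80mg)P(Effect=severe) = 0.081 − 0.350×0.283 = -0.0181.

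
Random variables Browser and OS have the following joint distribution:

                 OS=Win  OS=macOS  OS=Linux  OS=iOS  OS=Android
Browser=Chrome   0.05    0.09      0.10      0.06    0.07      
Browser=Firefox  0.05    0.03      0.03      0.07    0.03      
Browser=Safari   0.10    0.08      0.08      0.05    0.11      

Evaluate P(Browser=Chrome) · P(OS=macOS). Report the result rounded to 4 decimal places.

P(Browser=Chrome) = 0.05 + 0.09 + 0.10 + 0.06 + 0.07 = 0.37.
P(OS=macOS) = 0.09 + 0.03 + 0.08 = 0.20.
Product: 0.37 × 0.20 = 0.0740.

0.0740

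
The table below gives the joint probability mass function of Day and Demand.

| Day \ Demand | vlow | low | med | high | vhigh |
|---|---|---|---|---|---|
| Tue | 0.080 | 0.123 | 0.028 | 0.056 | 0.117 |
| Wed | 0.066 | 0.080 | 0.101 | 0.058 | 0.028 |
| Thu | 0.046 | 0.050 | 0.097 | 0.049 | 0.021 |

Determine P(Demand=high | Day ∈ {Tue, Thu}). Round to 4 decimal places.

P(Day=Tue) = 0.080 + 0.123 + 0.028 + 0.056 + 0.117 = 0.404.
P(Day=Thu) = 0.046 + 0.050 + 0.097 + 0.049 + 0.021 = 0.263.
P(Day ∈ {Tue, Thu}) = 0.404 + 0.263 = 0.667; P(Demand=high, Day ∈ {Tue, Thu}) = 0.056 + 0.049 = 0.105.
P(Demand=high | Day ∈ {Tue, Thu}) = 0.105/0.667 = 0.1574.

0.1574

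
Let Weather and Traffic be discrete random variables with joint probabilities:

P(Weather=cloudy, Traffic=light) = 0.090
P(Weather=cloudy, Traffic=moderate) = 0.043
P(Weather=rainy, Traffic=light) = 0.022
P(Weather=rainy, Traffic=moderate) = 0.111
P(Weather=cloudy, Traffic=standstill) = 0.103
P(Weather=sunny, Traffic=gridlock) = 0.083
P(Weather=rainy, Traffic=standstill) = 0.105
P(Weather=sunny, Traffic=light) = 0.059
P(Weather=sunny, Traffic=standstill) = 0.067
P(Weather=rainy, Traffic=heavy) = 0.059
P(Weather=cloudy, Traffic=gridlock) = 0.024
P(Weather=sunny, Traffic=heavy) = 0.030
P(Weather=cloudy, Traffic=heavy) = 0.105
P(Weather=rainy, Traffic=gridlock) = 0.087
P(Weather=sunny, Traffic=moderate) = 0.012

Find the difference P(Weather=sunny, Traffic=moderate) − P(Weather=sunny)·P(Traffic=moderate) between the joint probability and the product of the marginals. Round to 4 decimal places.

-0.0297

P(Weather=sunny) = 0.059 + 0.012 + 0.030 + 0.083 + 0.067 = 0.251.
P(Traffic=moderate) = 0.012 + 0.043 + 0.111 = 0.166.
P(Weather=sunny, Traffic=moderate) − P(Weather=sunny)P(Traffic=moderate) = 0.012 − 0.251×0.166 = -0.0297.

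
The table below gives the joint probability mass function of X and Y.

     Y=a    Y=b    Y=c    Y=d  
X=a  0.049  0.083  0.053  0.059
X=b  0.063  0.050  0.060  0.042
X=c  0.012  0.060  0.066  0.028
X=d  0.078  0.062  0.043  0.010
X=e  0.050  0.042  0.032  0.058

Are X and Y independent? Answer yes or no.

no

P(X=c) = 0.166 and P(Y=a) = 0.252, so their product is 0.04183, but P(X=c, Y=a) = 0.012. Since these differ, X and Y are not independent.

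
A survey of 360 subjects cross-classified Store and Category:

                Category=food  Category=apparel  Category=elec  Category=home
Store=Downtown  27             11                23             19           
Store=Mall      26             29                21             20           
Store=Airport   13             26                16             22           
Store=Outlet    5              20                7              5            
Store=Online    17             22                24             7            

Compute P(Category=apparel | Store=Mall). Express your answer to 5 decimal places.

Total with Store=Mall: 26 + 29 + 21 + 20 = 96.
P(Category=apparel | Store=Mall) = 29/96 = 0.30208.

0.30208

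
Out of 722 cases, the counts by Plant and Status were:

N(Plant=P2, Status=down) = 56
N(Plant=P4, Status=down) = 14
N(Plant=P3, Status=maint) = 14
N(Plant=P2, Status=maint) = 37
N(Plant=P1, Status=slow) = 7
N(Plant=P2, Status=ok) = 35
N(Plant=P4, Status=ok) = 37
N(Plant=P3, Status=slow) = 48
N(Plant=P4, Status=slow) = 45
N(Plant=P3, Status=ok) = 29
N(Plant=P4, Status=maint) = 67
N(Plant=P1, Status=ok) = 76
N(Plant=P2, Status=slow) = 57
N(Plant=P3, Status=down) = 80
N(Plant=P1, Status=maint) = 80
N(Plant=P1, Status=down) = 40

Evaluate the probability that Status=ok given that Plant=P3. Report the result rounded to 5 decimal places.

0.16959

Total with Plant=P3: 29 + 48 + 80 + 14 = 171.
P(Status=ok | Plant=P3) = 29/171 = 0.16959.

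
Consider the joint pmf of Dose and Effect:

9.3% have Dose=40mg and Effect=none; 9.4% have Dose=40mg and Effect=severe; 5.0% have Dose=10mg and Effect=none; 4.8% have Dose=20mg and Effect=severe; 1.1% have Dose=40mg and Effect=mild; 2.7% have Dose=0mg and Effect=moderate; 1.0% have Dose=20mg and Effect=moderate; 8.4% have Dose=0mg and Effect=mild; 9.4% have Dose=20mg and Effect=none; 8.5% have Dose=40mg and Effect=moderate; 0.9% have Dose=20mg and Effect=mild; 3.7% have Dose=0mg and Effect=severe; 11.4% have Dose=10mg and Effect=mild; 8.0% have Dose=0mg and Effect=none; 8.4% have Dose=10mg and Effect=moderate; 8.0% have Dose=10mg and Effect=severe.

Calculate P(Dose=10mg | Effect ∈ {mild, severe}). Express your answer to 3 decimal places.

0.407

P(Effect=mild) = 0.084 + 0.114 + 0.009 + 0.011 = 0.218.
P(Effect=severe) = 0.037 + 0.080 + 0.048 + 0.094 = 0.259.
P(Effect ∈ {mild, severe}) = 0.218 + 0.259 = 0.477; P(Dose=10mg, Effect ∈ {mild, severe}) = 0.114 + 0.080 = 0.194.
P(Dose=10mg | Effect ∈ {mild, severe}) = 0.194/0.477 = 0.407.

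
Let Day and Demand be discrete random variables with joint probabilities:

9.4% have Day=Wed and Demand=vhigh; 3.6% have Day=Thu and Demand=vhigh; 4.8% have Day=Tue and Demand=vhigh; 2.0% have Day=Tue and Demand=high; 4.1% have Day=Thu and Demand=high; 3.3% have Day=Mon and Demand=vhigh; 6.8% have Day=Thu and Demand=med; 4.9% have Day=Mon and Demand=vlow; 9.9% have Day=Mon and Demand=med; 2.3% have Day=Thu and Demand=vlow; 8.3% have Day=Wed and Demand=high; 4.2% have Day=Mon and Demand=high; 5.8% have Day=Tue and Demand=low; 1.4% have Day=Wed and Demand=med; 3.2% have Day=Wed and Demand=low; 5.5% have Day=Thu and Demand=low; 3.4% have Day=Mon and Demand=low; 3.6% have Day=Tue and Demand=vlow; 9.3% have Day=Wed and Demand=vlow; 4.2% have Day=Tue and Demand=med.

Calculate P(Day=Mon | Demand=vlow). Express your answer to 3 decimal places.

0.244

P(Demand=vlow) = 0.049 + 0.036 + 0.093 + 0.023 = 0.201.
P(Day=Mon | Demand=vlow) = 0.049/0.201 = 0.244.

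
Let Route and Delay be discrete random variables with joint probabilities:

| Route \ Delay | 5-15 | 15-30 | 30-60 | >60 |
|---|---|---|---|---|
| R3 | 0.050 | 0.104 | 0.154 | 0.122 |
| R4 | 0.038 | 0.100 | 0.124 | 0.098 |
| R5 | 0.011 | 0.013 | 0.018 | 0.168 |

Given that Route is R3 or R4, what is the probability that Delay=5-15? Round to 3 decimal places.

0.111

P(Route=R3) = 0.050 + 0.104 + 0.154 + 0.122 = 0.430.
P(Route=R4) = 0.038 + 0.100 + 0.124 + 0.098 = 0.360.
P(Route ∈ {R3, R4}) = 0.430 + 0.360 = 0.790; P(Delay=5-15, Route ∈ {R3, R4}) = 0.050 + 0.038 = 0.088.
P(Delay=5-15 | Route ∈ {R3, R4}) = 0.088/0.790 = 0.111.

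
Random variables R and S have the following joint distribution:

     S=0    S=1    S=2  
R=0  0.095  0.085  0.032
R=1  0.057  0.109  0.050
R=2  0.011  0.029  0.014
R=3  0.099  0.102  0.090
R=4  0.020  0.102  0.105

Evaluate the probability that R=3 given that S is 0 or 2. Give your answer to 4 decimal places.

0.3298

P(S=0) = 0.095 + 0.057 + 0.011 + 0.099 + 0.020 = 0.282.
P(S=2) = 0.032 + 0.050 + 0.014 + 0.090 + 0.105 = 0.291.
P(S ∈ {0, 2}) = 0.282 + 0.291 = 0.573; P(R=3, S ∈ {0, 2}) = 0.099 + 0.090 = 0.189.
P(R=3 | S ∈ {0, 2}) = 0.189/0.573 = 0.3298.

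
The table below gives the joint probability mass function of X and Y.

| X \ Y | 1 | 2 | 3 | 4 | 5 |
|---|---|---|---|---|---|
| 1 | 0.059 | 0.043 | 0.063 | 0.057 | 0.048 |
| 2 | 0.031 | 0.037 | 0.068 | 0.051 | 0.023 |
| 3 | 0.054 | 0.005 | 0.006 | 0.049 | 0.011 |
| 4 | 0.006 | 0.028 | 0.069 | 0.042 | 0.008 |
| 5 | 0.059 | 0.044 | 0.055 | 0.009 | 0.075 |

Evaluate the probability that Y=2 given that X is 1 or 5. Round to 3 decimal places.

0.170

P(X=1) = 0.059 + 0.043 + 0.063 + 0.057 + 0.048 = 0.270.
P(X=5) = 0.059 + 0.044 + 0.055 + 0.009 + 0.075 = 0.242.
P(X ∈ {1, 5}) = 0.270 + 0.242 = 0.512; P(Y=2, X ∈ {1, 5}) = 0.043 + 0.044 = 0.087.
P(Y=2 | X ∈ {1, 5}) = 0.087/0.512 = 0.170.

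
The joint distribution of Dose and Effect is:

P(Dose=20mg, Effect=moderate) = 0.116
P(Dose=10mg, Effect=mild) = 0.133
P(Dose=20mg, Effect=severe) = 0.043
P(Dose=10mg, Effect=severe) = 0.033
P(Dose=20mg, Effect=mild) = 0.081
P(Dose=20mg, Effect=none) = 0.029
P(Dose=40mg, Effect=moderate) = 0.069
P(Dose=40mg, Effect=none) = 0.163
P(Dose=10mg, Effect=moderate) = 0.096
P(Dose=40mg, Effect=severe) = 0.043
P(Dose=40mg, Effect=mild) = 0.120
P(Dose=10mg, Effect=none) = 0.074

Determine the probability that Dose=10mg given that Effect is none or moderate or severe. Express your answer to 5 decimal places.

P(Effect=none) = 0.074 + 0.029 + 0.163 = 0.266.
P(Effect=moderate) = 0.096 + 0.116 + 0.069 = 0.281.
P(Effect=severe) = 0.033 + 0.043 + 0.043 = 0.119.
P(Effect ∈ {none, moderate, severe}) = 0.266 + 0.281 + 0.119 = 0.666; P(Dose=10mg, Effect ∈ {none, moderate, severe}) = 0.074 + 0.096 + 0.033 = 0.203.
P(Dose=10mg | Effect ∈ {none, moderate, severe}) = 0.203/0.666 = 0.30480.

0.30480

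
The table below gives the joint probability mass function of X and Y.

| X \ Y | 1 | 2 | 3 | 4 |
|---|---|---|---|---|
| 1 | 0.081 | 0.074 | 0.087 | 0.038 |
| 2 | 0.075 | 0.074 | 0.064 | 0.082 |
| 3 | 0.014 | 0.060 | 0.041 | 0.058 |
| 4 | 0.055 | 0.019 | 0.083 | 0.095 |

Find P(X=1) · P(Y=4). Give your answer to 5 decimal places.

0.07644

P(X=1) = 0.081 + 0.074 + 0.087 + 0.038 = 0.280.
P(Y=4) = 0.038 + 0.082 + 0.058 + 0.095 = 0.273.
Product: 0.280 × 0.273 = 0.07644.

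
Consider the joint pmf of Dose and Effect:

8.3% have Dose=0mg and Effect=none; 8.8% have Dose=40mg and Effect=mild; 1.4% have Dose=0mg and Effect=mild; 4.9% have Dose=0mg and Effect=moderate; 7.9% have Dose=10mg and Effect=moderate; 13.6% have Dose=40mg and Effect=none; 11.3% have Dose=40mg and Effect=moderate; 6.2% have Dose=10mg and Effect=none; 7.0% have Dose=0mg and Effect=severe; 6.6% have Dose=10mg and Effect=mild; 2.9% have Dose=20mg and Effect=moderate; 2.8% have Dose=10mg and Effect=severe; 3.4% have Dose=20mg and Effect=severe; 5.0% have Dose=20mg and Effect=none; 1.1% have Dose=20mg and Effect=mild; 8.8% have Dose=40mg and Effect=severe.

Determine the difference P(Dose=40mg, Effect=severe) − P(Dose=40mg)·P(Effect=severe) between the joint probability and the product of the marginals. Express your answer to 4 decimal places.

-0.0055

P(Dose=40mg) = 0.136 + 0.088 + 0.113 + 0.088 = 0.425.
P(Effect=severe) = 0.070 + 0.028 + 0.034 + 0.088 = 0.220.
P(Dose=40mg, Effect=severe) − P(Dose=40mg)P(Effect=severe) = 0.088 − 0.425×0.220 = -0.0055.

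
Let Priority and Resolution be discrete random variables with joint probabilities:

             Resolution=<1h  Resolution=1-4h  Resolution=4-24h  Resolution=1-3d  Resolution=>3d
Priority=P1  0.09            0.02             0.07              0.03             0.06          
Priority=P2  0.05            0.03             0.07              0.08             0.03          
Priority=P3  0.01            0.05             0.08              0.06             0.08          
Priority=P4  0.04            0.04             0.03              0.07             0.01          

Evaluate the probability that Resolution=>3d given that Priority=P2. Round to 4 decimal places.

0.1154

P(Priority=P2) = 0.05 + 0.03 + 0.07 + 0.08 + 0.03 = 0.26.
P(Resolution=>3d | Priority=P2) = 0.03/0.26 = 0.1154.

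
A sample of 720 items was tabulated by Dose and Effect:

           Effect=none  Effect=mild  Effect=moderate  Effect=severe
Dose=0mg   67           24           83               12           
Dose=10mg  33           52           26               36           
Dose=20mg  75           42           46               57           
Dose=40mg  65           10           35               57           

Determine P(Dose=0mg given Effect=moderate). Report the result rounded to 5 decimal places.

0.43684

Total with Effect=moderate: 83 + 26 + 46 + 35 = 190.
P(Dose=0mg | Effect=moderate) = 83/190 = 0.43684.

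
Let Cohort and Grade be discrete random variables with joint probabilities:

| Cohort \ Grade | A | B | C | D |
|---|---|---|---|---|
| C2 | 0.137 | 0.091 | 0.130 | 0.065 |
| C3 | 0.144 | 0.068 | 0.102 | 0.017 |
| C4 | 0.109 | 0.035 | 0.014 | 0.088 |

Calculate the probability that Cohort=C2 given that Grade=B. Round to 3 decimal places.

0.469

P(Grade=B) = 0.091 + 0.068 + 0.035 = 0.194.
P(Cohort=C2 | Grade=B) = 0.091/0.194 = 0.469.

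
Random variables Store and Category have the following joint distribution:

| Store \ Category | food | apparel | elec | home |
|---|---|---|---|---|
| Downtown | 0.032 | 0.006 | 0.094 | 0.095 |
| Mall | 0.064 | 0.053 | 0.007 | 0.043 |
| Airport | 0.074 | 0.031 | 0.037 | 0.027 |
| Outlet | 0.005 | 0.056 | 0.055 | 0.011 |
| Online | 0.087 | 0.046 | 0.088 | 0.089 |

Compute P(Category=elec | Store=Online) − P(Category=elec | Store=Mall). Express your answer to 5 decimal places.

P(Store=Online) = 0.087 + 0.046 + 0.088 + 0.089 = 0.310; P(Category=elec | Store=Online) = 0.088/0.310 = 0.283871.
P(Store=Mall) = 0.064 + 0.053 + 0.007 + 0.043 = 0.167; P(Category=elec | Store=Mall) = 0.007/0.167 = 0.041916.
Difference = 0.24195.

0.24195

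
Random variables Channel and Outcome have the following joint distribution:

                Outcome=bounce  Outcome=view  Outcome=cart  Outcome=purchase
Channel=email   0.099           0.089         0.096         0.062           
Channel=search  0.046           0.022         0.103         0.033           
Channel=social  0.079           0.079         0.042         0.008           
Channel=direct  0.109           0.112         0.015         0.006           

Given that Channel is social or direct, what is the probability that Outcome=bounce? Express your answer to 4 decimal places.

P(Channel=social) = 0.079 + 0.079 + 0.042 + 0.008 = 0.208.
P(Channel=direct) = 0.109 + 0.112 + 0.015 + 0.006 = 0.242.
P(Channel ∈ {social, direct}) = 0.208 + 0.242 = 0.450; P(Outcome=bounce, Channel ∈ {social, direct}) = 0.079 + 0.109 = 0.188.
P(Outcome=bounce | Channel ∈ {social, direct}) = 0.188/0.450 = 0.4178.

0.4178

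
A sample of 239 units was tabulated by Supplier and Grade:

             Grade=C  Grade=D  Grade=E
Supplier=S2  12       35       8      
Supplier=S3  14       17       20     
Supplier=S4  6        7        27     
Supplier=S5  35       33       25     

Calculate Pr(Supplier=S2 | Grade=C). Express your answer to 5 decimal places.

Total with Grade=C: 12 + 14 + 6 + 35 = 67.
P(Supplier=S2 | Grade=C) = 12/67 = 0.17910.

0.17910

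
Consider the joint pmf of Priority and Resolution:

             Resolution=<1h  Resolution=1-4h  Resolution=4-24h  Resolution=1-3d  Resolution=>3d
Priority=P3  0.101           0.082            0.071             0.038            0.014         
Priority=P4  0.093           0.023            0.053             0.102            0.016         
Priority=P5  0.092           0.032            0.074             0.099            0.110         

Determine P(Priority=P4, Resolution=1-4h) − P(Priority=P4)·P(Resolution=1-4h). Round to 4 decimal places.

-0.0163

P(Priority=P4) = 0.093 + 0.023 + 0.053 + 0.102 + 0.016 = 0.287.
P(Resolution=1-4h) = 0.082 + 0.023 + 0.032 = 0.137.
P(Priority=P4, Resolution=1-4h) − P(Priority=P4)P(Resolution=1-4h) = 0.023 − 0.287×0.137 = -0.0163.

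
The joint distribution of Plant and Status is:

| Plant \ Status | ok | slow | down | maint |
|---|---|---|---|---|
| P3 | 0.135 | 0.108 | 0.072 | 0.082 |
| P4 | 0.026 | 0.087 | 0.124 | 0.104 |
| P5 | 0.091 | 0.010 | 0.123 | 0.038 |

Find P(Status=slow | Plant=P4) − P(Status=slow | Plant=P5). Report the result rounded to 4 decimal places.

P(Plant=P4) = 0.026 + 0.087 + 0.124 + 0.104 = 0.341; P(Status=slow | Plant=P4) = 0.087/0.341 = 0.25513.
P(Plant=P5) = 0.091 + 0.010 + 0.123 + 0.038 = 0.262; P(Status=slow | Plant=P5) = 0.010/0.262 = 0.03817.
Difference = 0.2170.

0.2170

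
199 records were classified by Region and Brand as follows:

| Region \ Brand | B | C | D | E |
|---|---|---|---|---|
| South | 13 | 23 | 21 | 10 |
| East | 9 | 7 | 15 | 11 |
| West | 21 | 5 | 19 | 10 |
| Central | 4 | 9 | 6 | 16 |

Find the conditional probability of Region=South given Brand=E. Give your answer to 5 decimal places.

Total with Brand=E: 10 + 11 + 10 + 16 = 47.
P(Region=South | Brand=E) = 10/47 = 0.21277.

0.21277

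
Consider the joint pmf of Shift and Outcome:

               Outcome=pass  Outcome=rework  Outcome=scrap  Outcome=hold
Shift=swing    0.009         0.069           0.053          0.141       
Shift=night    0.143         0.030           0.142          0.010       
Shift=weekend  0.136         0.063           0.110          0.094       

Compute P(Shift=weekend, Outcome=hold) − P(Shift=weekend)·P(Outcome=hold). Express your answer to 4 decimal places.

-0.0047

P(Shift=weekend) = 0.136 + 0.063 + 0.110 + 0.094 = 0.403.
P(Outcome=hold) = 0.141 + 0.010 + 0.094 = 0.245.
P(Shift=weekend, Outcome=hold) − P(Shift=weekend)P(Outcome=hold) = 0.094 − 0.403×0.245 = -0.0047.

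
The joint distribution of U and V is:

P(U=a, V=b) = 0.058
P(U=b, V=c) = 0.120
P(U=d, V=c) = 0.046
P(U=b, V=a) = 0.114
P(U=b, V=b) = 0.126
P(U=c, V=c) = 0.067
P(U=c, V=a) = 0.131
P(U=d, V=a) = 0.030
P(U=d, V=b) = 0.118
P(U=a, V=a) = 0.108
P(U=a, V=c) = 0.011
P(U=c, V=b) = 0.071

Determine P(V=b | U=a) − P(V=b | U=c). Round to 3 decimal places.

0.064

P(U=a) = 0.108 + 0.058 + 0.011 = 0.177; P(V=b | U=a) = 0.058/0.177 = 0.3277.
P(U=c) = 0.131 + 0.071 + 0.067 = 0.269; P(V=b | U=c) = 0.071/0.269 = 0.2639.
Difference = 0.064.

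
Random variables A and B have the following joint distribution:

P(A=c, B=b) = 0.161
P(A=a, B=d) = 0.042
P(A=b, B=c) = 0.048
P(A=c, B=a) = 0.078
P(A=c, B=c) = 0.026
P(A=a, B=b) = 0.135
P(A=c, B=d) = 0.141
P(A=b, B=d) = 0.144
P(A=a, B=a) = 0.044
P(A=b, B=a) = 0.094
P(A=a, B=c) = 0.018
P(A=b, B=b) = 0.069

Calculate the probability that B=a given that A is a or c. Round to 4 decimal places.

P(A=a) = 0.044 + 0.135 + 0.018 + 0.042 = 0.239.
P(A=c) = 0.078 + 0.161 + 0.026 + 0.141 = 0.406.
P(A ∈ {a, c}) = 0.239 + 0.406 = 0.645; P(B=a, A ∈ {a, c}) = 0.044 + 0.078 = 0.122.
P(B=a | A ∈ {a, c}) = 0.122/0.645 = 0.1891.

0.1891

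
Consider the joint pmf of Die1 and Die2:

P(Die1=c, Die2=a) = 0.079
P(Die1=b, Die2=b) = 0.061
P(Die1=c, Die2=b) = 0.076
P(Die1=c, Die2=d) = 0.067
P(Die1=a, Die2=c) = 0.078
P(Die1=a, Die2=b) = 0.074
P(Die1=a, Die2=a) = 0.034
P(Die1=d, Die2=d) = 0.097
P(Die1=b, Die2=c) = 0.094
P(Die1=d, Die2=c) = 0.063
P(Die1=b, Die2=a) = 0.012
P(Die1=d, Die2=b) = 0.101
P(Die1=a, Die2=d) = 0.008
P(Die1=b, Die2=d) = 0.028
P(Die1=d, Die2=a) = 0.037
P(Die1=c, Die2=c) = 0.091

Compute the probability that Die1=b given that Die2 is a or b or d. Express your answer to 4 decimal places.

P(Die2=a) = 0.034 + 0.012 + 0.079 + 0.037 = 0.162.
P(Die2=b) = 0.074 + 0.061 + 0.076 + 0.101 = 0.312.
P(Die2=d) = 0.008 + 0.028 + 0.067 + 0.097 = 0.200.
P(Die2 ∈ {a, b, d}) = 0.162 + 0.312 + 0.200 = 0.674; P(Die1=b, Die2 ∈ {a, b, d}) = 0.012 + 0.061 + 0.028 = 0.101.
P(Die1=b | Die2 ∈ {a, b, d}) = 0.101/0.674 = 0.1499.

0.1499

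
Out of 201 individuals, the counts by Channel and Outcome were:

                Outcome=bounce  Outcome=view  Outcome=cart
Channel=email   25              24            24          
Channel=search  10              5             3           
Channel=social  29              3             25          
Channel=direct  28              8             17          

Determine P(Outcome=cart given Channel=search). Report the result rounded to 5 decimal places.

0.16667

Total with Channel=search: 10 + 5 + 3 = 18.
P(Outcome=cart | Channel=search) = 3/18 = 0.16667.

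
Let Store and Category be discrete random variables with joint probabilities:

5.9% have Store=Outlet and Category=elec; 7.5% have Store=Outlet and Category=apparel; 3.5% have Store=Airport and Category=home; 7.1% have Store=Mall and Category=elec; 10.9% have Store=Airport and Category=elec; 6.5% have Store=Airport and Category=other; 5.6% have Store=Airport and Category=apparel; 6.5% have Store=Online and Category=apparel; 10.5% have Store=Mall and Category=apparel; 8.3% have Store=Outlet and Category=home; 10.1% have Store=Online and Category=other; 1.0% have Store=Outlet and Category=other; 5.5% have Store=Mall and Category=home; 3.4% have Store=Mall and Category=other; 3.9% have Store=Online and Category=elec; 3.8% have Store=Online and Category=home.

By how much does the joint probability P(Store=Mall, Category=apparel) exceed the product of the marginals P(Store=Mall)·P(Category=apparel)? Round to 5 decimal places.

P(Store=Mall) = 0.105 + 0.071 + 0.055 + 0.034 = 0.265.
P(Category=apparel) = 0.105 + 0.056 + 0.075 + 0.065 = 0.301.
P(Store=Mall, Category=apparel) − P(Store=Mall)P(Category=apparel) = 0.105 − 0.265×0.301 = 0.02524.

0.02524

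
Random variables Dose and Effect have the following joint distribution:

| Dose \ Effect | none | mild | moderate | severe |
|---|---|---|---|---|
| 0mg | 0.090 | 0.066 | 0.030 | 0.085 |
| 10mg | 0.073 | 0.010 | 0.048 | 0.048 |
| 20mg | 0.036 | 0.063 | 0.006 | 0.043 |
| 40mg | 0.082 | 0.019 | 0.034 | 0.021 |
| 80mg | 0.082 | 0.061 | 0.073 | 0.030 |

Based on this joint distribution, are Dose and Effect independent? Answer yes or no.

no

P(Dose=20mg) = 0.148 and P(Effect=mild) = 0.219, so their product is 0.03241, but P(Dose=20mg, Effect=mild) = 0.063. Since these differ, Dose and Effect are not independent.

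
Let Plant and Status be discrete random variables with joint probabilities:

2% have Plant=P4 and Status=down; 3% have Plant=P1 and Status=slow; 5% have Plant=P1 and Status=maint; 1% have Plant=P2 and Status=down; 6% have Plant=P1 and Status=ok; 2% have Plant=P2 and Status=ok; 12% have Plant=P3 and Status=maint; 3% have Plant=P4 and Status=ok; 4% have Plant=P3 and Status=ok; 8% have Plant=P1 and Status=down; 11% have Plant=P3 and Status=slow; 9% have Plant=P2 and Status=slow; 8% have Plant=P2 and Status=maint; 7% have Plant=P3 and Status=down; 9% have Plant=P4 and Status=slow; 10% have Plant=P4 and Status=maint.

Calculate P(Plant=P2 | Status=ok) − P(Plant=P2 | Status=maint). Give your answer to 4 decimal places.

P(Status=ok) = 0.06 + 0.02 + 0.04 + 0.03 = 0.15; P(Plant=P2 | Status=ok) = 0.02/0.15 = 0.13333.
P(Status=maint) = 0.05 + 0.08 + 0.12 + 0.10 = 0.35; P(Plant=P2 | Status=maint) = 0.08/0.35 = 0.22857.
Difference = -0.0952.

-0.0952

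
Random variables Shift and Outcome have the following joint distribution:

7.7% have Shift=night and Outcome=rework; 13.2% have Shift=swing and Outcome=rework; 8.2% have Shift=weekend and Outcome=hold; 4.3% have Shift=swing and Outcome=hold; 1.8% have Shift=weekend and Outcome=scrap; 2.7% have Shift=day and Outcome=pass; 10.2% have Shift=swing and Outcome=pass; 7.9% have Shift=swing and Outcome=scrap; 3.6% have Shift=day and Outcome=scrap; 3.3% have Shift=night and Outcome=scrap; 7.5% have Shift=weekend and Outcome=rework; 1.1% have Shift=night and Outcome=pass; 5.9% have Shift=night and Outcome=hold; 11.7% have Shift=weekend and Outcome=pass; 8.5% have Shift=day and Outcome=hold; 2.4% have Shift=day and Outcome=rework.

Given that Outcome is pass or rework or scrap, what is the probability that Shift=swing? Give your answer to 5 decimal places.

P(Outcome=pass) = 0.027 + 0.102 + 0.011 + 0.117 = 0.257.
P(Outcome=rework) = 0.024 + 0.132 + 0.077 + 0.075 = 0.308.
P(Outcome=scrap) = 0.036 + 0.079 + 0.033 + 0.018 = 0.166.
P(Outcome ∈ {pass, rework, scrap}) = 0.257 + 0.308 + 0.166 = 0.731; P(Shift=swing, Outcome ∈ {pass, rework, scrap}) = 0.102 + 0.132 + 0.079 = 0.313.
P(Shift=swing | Outcome ∈ {pass, rework, scrap}) = 0.313/0.731 = 0.42818.

0.42818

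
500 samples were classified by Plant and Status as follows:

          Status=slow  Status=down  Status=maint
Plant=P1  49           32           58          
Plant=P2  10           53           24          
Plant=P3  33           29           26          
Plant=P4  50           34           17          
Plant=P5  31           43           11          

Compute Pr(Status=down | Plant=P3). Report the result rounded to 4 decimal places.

0.3295

Total with Plant=P3: 33 + 29 + 26 = 88.
P(Status=down | Plant=P3) = 29/88 = 0.3295.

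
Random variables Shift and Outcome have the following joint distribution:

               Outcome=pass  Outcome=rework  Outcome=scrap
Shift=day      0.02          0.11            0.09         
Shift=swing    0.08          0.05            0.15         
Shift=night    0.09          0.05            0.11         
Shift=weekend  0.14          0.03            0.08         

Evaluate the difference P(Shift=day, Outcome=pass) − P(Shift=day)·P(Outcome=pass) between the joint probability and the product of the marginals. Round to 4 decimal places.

P(Shift=day) = 0.02 + 0.11 + 0.09 = 0.22.
P(Outcome=pass) = 0.02 + 0.08 + 0.09 + 0.14 = 0.33.
P(Shift=day, Outcome=pass) − P(Shift=day)P(Outcome=pass) = 0.02 − 0.22×0.33 = -0.0526.

-0.0526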